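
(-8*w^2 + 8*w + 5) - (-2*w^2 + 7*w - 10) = -6*w^2 + w + 15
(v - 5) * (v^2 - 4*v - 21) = v^3 - 9*v^2 - v + 105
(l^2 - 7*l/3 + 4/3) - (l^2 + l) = 4/3 - 10*l/3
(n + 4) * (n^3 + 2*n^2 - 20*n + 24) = n^4 + 6*n^3 - 12*n^2 - 56*n + 96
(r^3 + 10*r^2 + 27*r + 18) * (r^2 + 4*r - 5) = r^5 + 14*r^4 + 62*r^3 + 76*r^2 - 63*r - 90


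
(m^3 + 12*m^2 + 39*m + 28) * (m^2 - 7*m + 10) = m^5 + 5*m^4 - 35*m^3 - 125*m^2 + 194*m + 280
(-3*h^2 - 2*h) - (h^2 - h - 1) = -4*h^2 - h + 1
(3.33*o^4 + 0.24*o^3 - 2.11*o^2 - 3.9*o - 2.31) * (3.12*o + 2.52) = 10.3896*o^5 + 9.1404*o^4 - 5.9784*o^3 - 17.4852*o^2 - 17.0352*o - 5.8212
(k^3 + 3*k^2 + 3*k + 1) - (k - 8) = k^3 + 3*k^2 + 2*k + 9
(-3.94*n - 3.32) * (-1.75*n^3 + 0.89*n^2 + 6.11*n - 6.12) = 6.895*n^4 + 2.3034*n^3 - 27.0282*n^2 + 3.8276*n + 20.3184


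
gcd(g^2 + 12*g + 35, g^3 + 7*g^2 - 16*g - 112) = g + 7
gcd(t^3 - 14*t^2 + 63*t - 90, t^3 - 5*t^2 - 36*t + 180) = t^2 - 11*t + 30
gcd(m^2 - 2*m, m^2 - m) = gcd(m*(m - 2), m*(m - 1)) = m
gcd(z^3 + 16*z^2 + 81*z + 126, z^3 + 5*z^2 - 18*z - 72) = z^2 + 9*z + 18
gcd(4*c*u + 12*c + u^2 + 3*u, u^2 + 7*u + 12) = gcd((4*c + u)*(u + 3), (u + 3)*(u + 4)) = u + 3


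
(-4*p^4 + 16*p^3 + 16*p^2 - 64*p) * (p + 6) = -4*p^5 - 8*p^4 + 112*p^3 + 32*p^2 - 384*p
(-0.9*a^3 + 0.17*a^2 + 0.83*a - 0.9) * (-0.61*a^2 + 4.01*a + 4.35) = 0.549*a^5 - 3.7127*a^4 - 3.7396*a^3 + 4.6168*a^2 + 0.00149999999999961*a - 3.915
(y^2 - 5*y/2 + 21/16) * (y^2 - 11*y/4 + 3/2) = y^4 - 21*y^3/4 + 155*y^2/16 - 471*y/64 + 63/32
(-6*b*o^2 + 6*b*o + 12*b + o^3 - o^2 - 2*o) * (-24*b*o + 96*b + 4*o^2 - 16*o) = 144*b^2*o^3 - 720*b^2*o^2 + 288*b^2*o + 1152*b^2 - 48*b*o^4 + 240*b*o^3 - 96*b*o^2 - 384*b*o + 4*o^5 - 20*o^4 + 8*o^3 + 32*o^2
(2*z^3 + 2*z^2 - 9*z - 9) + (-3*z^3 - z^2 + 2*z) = -z^3 + z^2 - 7*z - 9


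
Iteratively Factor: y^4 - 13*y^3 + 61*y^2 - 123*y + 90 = (y - 3)*(y^3 - 10*y^2 + 31*y - 30) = (y - 3)*(y - 2)*(y^2 - 8*y + 15) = (y - 5)*(y - 3)*(y - 2)*(y - 3)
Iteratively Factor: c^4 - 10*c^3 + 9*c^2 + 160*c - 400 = (c - 5)*(c^3 - 5*c^2 - 16*c + 80) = (c - 5)*(c - 4)*(c^2 - c - 20) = (c - 5)*(c - 4)*(c + 4)*(c - 5)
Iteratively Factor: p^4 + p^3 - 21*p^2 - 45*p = (p + 3)*(p^3 - 2*p^2 - 15*p) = (p - 5)*(p + 3)*(p^2 + 3*p) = (p - 5)*(p + 3)^2*(p)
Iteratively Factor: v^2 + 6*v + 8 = (v + 2)*(v + 4)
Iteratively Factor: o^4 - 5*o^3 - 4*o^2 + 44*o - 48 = (o - 4)*(o^3 - o^2 - 8*o + 12) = (o - 4)*(o - 2)*(o^2 + o - 6) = (o - 4)*(o - 2)*(o + 3)*(o - 2)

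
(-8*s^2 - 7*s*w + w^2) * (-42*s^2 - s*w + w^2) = 336*s^4 + 302*s^3*w - 43*s^2*w^2 - 8*s*w^3 + w^4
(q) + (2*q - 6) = 3*q - 6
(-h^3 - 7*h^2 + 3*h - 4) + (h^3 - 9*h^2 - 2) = -16*h^2 + 3*h - 6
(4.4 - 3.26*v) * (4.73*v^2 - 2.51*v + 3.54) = -15.4198*v^3 + 28.9946*v^2 - 22.5844*v + 15.576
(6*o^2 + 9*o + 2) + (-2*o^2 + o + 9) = 4*o^2 + 10*o + 11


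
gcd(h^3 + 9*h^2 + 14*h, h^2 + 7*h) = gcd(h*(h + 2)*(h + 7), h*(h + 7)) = h^2 + 7*h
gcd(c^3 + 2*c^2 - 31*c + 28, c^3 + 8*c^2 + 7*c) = c + 7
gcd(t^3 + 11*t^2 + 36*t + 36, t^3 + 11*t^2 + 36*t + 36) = t^3 + 11*t^2 + 36*t + 36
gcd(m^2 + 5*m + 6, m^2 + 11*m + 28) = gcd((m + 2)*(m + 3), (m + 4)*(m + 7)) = 1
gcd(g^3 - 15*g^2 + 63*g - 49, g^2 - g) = g - 1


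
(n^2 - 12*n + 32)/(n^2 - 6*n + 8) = (n - 8)/(n - 2)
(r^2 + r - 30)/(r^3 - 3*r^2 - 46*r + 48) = (r - 5)/(r^2 - 9*r + 8)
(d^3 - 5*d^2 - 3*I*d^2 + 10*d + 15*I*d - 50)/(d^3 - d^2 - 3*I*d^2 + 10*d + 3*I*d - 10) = (d - 5)/(d - 1)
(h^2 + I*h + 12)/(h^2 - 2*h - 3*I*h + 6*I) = (h + 4*I)/(h - 2)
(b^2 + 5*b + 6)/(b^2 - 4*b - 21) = (b + 2)/(b - 7)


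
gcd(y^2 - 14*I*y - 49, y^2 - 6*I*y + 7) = y - 7*I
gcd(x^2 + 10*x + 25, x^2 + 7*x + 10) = x + 5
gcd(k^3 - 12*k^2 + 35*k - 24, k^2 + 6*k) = 1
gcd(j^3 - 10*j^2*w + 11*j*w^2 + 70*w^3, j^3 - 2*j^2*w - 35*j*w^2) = -j + 7*w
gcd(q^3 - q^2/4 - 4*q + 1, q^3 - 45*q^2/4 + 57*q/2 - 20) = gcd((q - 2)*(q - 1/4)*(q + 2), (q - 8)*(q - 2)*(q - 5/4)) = q - 2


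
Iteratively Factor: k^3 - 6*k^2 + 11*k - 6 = (k - 1)*(k^2 - 5*k + 6) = (k - 2)*(k - 1)*(k - 3)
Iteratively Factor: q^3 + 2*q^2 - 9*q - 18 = (q - 3)*(q^2 + 5*q + 6) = (q - 3)*(q + 3)*(q + 2)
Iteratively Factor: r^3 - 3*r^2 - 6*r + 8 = (r - 4)*(r^2 + r - 2) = (r - 4)*(r + 2)*(r - 1)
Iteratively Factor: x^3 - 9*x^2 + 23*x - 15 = (x - 5)*(x^2 - 4*x + 3) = (x - 5)*(x - 1)*(x - 3)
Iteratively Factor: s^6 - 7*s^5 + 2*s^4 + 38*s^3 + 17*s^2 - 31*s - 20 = (s + 1)*(s^5 - 8*s^4 + 10*s^3 + 28*s^2 - 11*s - 20) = (s + 1)^2*(s^4 - 9*s^3 + 19*s^2 + 9*s - 20) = (s - 4)*(s + 1)^2*(s^3 - 5*s^2 - s + 5) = (s - 5)*(s - 4)*(s + 1)^2*(s^2 - 1) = (s - 5)*(s - 4)*(s + 1)^3*(s - 1)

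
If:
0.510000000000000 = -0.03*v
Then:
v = -17.00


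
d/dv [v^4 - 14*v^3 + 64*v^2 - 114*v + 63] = 4*v^3 - 42*v^2 + 128*v - 114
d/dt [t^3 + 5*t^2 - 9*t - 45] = 3*t^2 + 10*t - 9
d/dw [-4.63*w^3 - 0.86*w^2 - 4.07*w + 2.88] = -13.89*w^2 - 1.72*w - 4.07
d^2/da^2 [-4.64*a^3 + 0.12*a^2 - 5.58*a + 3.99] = 0.24 - 27.84*a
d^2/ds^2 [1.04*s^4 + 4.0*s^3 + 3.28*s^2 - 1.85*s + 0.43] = 12.48*s^2 + 24.0*s + 6.56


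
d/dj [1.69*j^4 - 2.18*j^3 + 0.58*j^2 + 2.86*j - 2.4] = 6.76*j^3 - 6.54*j^2 + 1.16*j + 2.86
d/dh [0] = 0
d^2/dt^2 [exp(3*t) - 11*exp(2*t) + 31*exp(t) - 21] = (9*exp(2*t) - 44*exp(t) + 31)*exp(t)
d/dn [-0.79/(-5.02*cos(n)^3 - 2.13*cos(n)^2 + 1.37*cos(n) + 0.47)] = (11.8974*cos(n)^2 + 3.3654*cos(n) - 1.0823)*sin(n)/(5.02*cos(n)^3 + 2.13*cos(n)^2 - 1.37*cos(n) - 0.47)^2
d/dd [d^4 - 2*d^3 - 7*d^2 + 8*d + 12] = 4*d^3 - 6*d^2 - 14*d + 8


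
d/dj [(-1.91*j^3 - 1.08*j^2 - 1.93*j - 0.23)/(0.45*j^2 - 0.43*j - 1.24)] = (-0.8595*j^4 + 1.6426*j^3 + 8.4381*j^2 + 2.8854*j + 2.2943)/(0.2025*j^4 - 0.387*j^3 - 0.9311*j^2 + 1.0664*j + 1.5376)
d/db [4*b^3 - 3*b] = 12*b^2 - 3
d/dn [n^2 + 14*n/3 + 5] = 2*n + 14/3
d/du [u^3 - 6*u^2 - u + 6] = 3*u^2 - 12*u - 1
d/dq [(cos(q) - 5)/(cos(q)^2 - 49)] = (cos(q)^2 - 10*cos(q) + 49)*sin(q)/(cos(q)^2 - 49)^2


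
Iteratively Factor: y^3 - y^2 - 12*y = (y)*(y^2 - y - 12) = y*(y + 3)*(y - 4)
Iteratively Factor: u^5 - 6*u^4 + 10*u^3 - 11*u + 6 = (u - 1)*(u^4 - 5*u^3 + 5*u^2 + 5*u - 6) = (u - 1)*(u + 1)*(u^3 - 6*u^2 + 11*u - 6) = (u - 3)*(u - 1)*(u + 1)*(u^2 - 3*u + 2) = (u - 3)*(u - 1)^2*(u + 1)*(u - 2)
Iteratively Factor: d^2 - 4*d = (d)*(d - 4)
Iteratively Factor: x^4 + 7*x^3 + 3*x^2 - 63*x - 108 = (x - 3)*(x^3 + 10*x^2 + 33*x + 36) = (x - 3)*(x + 3)*(x^2 + 7*x + 12) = (x - 3)*(x + 3)^2*(x + 4)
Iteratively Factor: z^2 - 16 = (z - 4)*(z + 4)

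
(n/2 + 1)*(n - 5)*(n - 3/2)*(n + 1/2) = n^4/2 - 2*n^3 - 31*n^2/8 + 49*n/8 + 15/4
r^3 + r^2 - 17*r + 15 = (r - 3)*(r - 1)*(r + 5)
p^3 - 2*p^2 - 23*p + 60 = (p - 4)*(p - 3)*(p + 5)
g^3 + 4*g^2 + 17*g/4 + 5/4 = (g + 1/2)*(g + 1)*(g + 5/2)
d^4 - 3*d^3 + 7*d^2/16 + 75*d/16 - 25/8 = (d - 2)*(d - 5/4)*(d - 1)*(d + 5/4)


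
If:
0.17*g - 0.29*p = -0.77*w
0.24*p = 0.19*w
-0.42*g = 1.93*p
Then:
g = 0.00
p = 0.00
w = 0.00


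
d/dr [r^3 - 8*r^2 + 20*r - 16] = 3*r^2 - 16*r + 20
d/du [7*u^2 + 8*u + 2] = 14*u + 8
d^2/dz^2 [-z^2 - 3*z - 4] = -2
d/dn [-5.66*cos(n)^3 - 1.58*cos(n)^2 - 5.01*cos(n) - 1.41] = (16.98*cos(n)^2 + 3.16*cos(n) + 5.01)*sin(n)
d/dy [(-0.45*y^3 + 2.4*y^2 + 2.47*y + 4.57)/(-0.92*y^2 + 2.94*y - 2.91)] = (0.414*y^4 - 2.646*y^3 + 13.2569*y^2 - 5.5592*y - 20.6235)/(0.8464*y^4 - 5.4096*y^3 + 13.998*y^2 - 17.1108*y + 8.4681)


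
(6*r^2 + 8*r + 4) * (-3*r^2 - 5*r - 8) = -18*r^4 - 54*r^3 - 100*r^2 - 84*r - 32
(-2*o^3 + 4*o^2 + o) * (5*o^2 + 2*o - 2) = -10*o^5 + 16*o^4 + 17*o^3 - 6*o^2 - 2*o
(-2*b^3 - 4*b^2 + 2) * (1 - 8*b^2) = 16*b^5 + 32*b^4 - 2*b^3 - 20*b^2 + 2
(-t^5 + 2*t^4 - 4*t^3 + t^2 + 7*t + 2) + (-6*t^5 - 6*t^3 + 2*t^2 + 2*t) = -7*t^5 + 2*t^4 - 10*t^3 + 3*t^2 + 9*t + 2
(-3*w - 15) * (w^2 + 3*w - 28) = -3*w^3 - 24*w^2 + 39*w + 420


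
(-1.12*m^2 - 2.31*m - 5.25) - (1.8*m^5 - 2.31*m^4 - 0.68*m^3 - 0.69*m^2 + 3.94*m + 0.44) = -1.8*m^5 + 2.31*m^4 + 0.68*m^3 - 0.43*m^2 - 6.25*m - 5.69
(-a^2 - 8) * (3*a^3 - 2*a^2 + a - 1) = -3*a^5 + 2*a^4 - 25*a^3 + 17*a^2 - 8*a + 8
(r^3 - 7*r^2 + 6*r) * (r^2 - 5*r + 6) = r^5 - 12*r^4 + 47*r^3 - 72*r^2 + 36*r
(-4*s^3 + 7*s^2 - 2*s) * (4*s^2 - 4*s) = -16*s^5 + 44*s^4 - 36*s^3 + 8*s^2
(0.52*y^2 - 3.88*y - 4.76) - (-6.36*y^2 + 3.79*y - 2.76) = 6.88*y^2 - 7.67*y - 2.0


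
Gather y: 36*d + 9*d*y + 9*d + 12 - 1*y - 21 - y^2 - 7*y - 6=45*d - y^2 + y*(9*d - 8) - 15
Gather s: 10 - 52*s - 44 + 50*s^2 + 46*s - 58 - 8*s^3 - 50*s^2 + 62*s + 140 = -8*s^3 + 56*s + 48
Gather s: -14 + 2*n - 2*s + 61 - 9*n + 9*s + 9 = -7*n + 7*s + 56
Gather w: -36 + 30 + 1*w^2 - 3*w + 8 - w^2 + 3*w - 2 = 0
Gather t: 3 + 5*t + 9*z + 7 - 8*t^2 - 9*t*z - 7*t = -8*t^2 + t*(-9*z - 2) + 9*z + 10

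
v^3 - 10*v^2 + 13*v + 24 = (v - 8)*(v - 3)*(v + 1)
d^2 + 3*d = d*(d + 3)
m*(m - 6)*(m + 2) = m^3 - 4*m^2 - 12*m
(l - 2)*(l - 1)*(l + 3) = l^3 - 7*l + 6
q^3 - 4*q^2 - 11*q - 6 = (q - 6)*(q + 1)^2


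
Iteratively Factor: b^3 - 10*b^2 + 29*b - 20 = (b - 5)*(b^2 - 5*b + 4) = (b - 5)*(b - 1)*(b - 4)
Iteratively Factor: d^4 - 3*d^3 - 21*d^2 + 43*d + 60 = (d - 5)*(d^3 + 2*d^2 - 11*d - 12) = (d - 5)*(d + 1)*(d^2 + d - 12) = (d - 5)*(d - 3)*(d + 1)*(d + 4)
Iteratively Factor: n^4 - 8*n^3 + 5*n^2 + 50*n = (n)*(n^3 - 8*n^2 + 5*n + 50) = n*(n - 5)*(n^2 - 3*n - 10) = n*(n - 5)^2*(n + 2)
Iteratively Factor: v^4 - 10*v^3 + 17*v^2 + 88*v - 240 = (v + 3)*(v^3 - 13*v^2 + 56*v - 80) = (v - 4)*(v + 3)*(v^2 - 9*v + 20) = (v - 5)*(v - 4)*(v + 3)*(v - 4)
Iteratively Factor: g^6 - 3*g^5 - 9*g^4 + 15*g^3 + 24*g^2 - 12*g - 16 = (g - 2)*(g^5 - g^4 - 11*g^3 - 7*g^2 + 10*g + 8) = (g - 2)*(g + 1)*(g^4 - 2*g^3 - 9*g^2 + 2*g + 8) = (g - 2)*(g + 1)^2*(g^3 - 3*g^2 - 6*g + 8) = (g - 2)*(g + 1)^2*(g + 2)*(g^2 - 5*g + 4) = (g - 2)*(g - 1)*(g + 1)^2*(g + 2)*(g - 4)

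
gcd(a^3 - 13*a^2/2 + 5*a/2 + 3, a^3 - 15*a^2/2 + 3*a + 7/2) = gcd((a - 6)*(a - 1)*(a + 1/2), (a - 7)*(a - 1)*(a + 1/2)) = a^2 - a/2 - 1/2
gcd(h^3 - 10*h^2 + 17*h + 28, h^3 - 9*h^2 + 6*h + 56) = h^2 - 11*h + 28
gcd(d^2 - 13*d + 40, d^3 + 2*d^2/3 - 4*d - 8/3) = 1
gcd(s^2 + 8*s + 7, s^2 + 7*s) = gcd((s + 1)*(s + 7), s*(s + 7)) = s + 7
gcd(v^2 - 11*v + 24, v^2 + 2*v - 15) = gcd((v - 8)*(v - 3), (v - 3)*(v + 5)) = v - 3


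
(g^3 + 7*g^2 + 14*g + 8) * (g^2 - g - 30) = g^5 + 6*g^4 - 23*g^3 - 216*g^2 - 428*g - 240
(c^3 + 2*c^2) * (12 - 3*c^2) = -3*c^5 - 6*c^4 + 12*c^3 + 24*c^2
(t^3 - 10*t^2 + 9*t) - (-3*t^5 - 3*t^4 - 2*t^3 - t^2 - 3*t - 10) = 3*t^5 + 3*t^4 + 3*t^3 - 9*t^2 + 12*t + 10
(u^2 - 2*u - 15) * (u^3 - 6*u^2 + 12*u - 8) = u^5 - 8*u^4 + 9*u^3 + 58*u^2 - 164*u + 120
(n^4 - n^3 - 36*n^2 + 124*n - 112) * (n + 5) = n^5 + 4*n^4 - 41*n^3 - 56*n^2 + 508*n - 560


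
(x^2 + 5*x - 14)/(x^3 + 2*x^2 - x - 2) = (x^2 + 5*x - 14)/(x^3 + 2*x^2 - x - 2)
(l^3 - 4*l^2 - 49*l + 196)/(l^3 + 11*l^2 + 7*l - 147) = (l^2 - 11*l + 28)/(l^2 + 4*l - 21)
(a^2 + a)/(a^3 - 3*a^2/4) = 4*(a + 1)/(a*(4*a - 3))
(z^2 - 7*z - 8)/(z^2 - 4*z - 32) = (z + 1)/(z + 4)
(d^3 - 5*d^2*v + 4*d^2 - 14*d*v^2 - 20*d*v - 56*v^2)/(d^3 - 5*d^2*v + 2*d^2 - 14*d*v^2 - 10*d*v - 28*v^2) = (d + 4)/(d + 2)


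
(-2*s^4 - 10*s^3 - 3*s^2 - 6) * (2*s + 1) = -4*s^5 - 22*s^4 - 16*s^3 - 3*s^2 - 12*s - 6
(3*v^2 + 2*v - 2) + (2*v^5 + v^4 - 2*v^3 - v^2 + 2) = 2*v^5 + v^4 - 2*v^3 + 2*v^2 + 2*v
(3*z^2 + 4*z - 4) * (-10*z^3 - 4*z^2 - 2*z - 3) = -30*z^5 - 52*z^4 + 18*z^3 - z^2 - 4*z + 12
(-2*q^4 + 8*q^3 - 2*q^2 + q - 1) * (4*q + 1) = -8*q^5 + 30*q^4 + 2*q^2 - 3*q - 1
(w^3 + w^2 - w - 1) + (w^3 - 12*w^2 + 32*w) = 2*w^3 - 11*w^2 + 31*w - 1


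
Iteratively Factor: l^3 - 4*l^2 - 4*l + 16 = (l - 2)*(l^2 - 2*l - 8) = (l - 4)*(l - 2)*(l + 2)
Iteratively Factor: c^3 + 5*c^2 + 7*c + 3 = (c + 1)*(c^2 + 4*c + 3) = (c + 1)^2*(c + 3)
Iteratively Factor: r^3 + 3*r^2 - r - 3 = (r + 3)*(r^2 - 1) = (r + 1)*(r + 3)*(r - 1)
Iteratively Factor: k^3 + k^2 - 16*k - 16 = (k + 1)*(k^2 - 16) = (k + 1)*(k + 4)*(k - 4)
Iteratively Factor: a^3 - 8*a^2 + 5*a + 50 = (a - 5)*(a^2 - 3*a - 10) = (a - 5)*(a + 2)*(a - 5)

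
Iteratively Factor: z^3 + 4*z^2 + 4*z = (z + 2)*(z^2 + 2*z) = (z + 2)^2*(z)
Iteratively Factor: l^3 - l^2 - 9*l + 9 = (l - 3)*(l^2 + 2*l - 3) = (l - 3)*(l + 3)*(l - 1)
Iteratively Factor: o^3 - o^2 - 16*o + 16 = (o - 1)*(o^2 - 16) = (o - 1)*(o + 4)*(o - 4)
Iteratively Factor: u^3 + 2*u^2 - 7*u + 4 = (u - 1)*(u^2 + 3*u - 4) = (u - 1)*(u + 4)*(u - 1)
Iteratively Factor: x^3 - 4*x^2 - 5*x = (x)*(x^2 - 4*x - 5) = x*(x - 5)*(x + 1)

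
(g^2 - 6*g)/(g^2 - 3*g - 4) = g*(6 - g)/(-g^2 + 3*g + 4)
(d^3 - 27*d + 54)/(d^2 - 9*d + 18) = (d^2 + 3*d - 18)/(d - 6)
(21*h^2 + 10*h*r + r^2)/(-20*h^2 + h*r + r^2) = (21*h^2 + 10*h*r + r^2)/(-20*h^2 + h*r + r^2)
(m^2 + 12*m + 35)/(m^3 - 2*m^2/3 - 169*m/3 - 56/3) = 3*(m + 5)/(3*m^2 - 23*m - 8)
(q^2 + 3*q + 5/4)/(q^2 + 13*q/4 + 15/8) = 2*(2*q + 1)/(4*q + 3)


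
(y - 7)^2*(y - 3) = y^3 - 17*y^2 + 91*y - 147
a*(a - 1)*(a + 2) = a^3 + a^2 - 2*a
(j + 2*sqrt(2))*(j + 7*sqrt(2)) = j^2 + 9*sqrt(2)*j + 28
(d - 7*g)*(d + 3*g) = d^2 - 4*d*g - 21*g^2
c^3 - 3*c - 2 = (c - 2)*(c + 1)^2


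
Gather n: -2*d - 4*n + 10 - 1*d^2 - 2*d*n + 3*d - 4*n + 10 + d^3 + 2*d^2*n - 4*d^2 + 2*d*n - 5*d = d^3 - 5*d^2 - 4*d + n*(2*d^2 - 8) + 20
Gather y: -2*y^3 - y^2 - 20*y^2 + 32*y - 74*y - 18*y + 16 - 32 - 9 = -2*y^3 - 21*y^2 - 60*y - 25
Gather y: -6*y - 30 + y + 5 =-5*y - 25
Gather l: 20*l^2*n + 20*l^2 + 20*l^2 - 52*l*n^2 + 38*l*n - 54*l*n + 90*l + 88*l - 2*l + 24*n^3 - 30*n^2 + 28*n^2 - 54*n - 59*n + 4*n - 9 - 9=l^2*(20*n + 40) + l*(-52*n^2 - 16*n + 176) + 24*n^3 - 2*n^2 - 109*n - 18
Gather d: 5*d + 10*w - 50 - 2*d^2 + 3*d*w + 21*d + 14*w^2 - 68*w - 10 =-2*d^2 + d*(3*w + 26) + 14*w^2 - 58*w - 60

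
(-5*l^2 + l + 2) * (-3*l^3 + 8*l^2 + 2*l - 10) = 15*l^5 - 43*l^4 - 8*l^3 + 68*l^2 - 6*l - 20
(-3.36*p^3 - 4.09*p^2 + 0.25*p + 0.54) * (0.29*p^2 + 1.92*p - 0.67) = -0.9744*p^5 - 7.6373*p^4 - 5.5291*p^3 + 3.3769*p^2 + 0.8693*p - 0.3618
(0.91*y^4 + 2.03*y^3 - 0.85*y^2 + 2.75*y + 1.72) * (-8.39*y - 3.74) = -7.6349*y^5 - 20.4351*y^4 - 0.4607*y^3 - 19.8935*y^2 - 24.7158*y - 6.4328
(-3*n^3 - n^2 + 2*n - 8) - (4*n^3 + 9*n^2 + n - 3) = -7*n^3 - 10*n^2 + n - 5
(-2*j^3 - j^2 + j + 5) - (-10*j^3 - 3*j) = 8*j^3 - j^2 + 4*j + 5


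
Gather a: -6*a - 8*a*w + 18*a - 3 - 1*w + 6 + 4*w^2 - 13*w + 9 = a*(12 - 8*w) + 4*w^2 - 14*w + 12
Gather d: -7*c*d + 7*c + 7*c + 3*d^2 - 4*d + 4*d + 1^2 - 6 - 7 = -7*c*d + 14*c + 3*d^2 - 12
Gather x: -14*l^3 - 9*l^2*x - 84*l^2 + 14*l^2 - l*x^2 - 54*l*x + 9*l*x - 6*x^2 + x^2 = -14*l^3 - 70*l^2 + x^2*(-l - 5) + x*(-9*l^2 - 45*l)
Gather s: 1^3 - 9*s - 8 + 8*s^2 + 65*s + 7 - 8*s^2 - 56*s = 0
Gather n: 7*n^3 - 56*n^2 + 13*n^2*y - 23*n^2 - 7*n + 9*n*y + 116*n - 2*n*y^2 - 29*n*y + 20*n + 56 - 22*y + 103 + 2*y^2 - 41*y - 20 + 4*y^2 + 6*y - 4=7*n^3 + n^2*(13*y - 79) + n*(-2*y^2 - 20*y + 129) + 6*y^2 - 57*y + 135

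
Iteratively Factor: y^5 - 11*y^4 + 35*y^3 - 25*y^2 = (y - 5)*(y^4 - 6*y^3 + 5*y^2) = y*(y - 5)*(y^3 - 6*y^2 + 5*y) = y*(y - 5)*(y - 1)*(y^2 - 5*y) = y^2*(y - 5)*(y - 1)*(y - 5)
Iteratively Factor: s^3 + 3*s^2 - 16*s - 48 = (s + 4)*(s^2 - s - 12) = (s + 3)*(s + 4)*(s - 4)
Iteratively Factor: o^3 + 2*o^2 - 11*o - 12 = (o - 3)*(o^2 + 5*o + 4) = (o - 3)*(o + 1)*(o + 4)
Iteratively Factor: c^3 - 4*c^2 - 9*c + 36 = (c - 3)*(c^2 - c - 12) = (c - 4)*(c - 3)*(c + 3)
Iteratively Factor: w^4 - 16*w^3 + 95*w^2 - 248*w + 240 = (w - 3)*(w^3 - 13*w^2 + 56*w - 80) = (w - 5)*(w - 3)*(w^2 - 8*w + 16) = (w - 5)*(w - 4)*(w - 3)*(w - 4)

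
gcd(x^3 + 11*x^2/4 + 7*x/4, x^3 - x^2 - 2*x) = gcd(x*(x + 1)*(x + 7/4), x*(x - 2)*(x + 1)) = x^2 + x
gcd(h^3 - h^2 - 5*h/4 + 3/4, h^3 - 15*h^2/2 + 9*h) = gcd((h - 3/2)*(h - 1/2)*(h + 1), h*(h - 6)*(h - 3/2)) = h - 3/2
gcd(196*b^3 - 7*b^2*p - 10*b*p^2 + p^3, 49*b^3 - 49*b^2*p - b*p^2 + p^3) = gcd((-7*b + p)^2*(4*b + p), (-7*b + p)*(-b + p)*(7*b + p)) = -7*b + p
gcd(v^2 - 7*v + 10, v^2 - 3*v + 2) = v - 2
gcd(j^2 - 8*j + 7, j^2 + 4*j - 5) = j - 1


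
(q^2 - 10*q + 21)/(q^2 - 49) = (q - 3)/(q + 7)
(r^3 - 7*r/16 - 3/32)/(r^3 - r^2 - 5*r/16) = (4*r^2 - r - 3/2)/(r*(4*r - 5))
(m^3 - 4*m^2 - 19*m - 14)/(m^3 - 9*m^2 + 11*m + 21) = (m + 2)/(m - 3)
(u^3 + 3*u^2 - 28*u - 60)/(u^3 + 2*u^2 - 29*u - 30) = (u + 2)/(u + 1)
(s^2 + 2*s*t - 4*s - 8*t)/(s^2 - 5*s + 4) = (s + 2*t)/(s - 1)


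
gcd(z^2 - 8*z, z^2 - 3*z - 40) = z - 8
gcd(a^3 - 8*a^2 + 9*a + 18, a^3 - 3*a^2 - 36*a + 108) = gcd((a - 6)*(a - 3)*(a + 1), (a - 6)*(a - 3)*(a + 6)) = a^2 - 9*a + 18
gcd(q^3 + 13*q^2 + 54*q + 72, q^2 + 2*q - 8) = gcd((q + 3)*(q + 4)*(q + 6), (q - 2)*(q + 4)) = q + 4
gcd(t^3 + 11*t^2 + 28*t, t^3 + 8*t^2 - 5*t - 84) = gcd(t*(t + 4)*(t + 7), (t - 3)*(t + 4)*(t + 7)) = t^2 + 11*t + 28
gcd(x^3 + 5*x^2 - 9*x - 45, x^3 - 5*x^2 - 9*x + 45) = x^2 - 9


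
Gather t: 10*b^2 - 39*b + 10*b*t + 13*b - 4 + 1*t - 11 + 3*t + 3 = 10*b^2 - 26*b + t*(10*b + 4) - 12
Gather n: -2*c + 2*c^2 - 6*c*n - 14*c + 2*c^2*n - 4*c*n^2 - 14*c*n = 2*c^2 - 4*c*n^2 - 16*c + n*(2*c^2 - 20*c)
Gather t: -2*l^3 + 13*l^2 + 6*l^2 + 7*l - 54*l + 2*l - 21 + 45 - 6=-2*l^3 + 19*l^2 - 45*l + 18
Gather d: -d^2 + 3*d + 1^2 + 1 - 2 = -d^2 + 3*d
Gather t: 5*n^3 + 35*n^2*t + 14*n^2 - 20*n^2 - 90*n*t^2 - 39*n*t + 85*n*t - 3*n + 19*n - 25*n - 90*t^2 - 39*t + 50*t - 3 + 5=5*n^3 - 6*n^2 - 9*n + t^2*(-90*n - 90) + t*(35*n^2 + 46*n + 11) + 2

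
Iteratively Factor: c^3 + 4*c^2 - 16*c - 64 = (c + 4)*(c^2 - 16) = (c + 4)^2*(c - 4)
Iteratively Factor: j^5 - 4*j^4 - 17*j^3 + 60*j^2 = (j + 4)*(j^4 - 8*j^3 + 15*j^2) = j*(j + 4)*(j^3 - 8*j^2 + 15*j) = j^2*(j + 4)*(j^2 - 8*j + 15) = j^2*(j - 3)*(j + 4)*(j - 5)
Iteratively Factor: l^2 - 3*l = (l - 3)*(l)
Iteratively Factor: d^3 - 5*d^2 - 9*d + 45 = (d + 3)*(d^2 - 8*d + 15) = (d - 5)*(d + 3)*(d - 3)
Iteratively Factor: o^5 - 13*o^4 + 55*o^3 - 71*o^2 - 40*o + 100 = (o - 5)*(o^4 - 8*o^3 + 15*o^2 + 4*o - 20) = (o - 5)*(o - 2)*(o^3 - 6*o^2 + 3*o + 10) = (o - 5)*(o - 2)^2*(o^2 - 4*o - 5) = (o - 5)^2*(o - 2)^2*(o + 1)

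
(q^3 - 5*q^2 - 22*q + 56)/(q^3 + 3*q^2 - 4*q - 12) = (q^2 - 3*q - 28)/(q^2 + 5*q + 6)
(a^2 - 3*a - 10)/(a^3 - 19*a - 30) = 1/(a + 3)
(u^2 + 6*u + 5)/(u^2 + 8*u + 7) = (u + 5)/(u + 7)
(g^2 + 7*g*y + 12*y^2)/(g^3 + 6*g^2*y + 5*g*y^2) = (g^2 + 7*g*y + 12*y^2)/(g*(g^2 + 6*g*y + 5*y^2))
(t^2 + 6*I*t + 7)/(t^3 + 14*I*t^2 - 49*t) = (t - I)/(t*(t + 7*I))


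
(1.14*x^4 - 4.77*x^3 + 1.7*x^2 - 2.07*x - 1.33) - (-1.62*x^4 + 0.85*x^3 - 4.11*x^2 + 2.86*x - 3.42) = 2.76*x^4 - 5.62*x^3 + 5.81*x^2 - 4.93*x + 2.09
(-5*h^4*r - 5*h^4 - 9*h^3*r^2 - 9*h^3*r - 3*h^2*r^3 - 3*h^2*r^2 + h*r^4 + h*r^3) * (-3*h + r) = 15*h^5*r + 15*h^5 + 22*h^4*r^2 + 22*h^4*r - 6*h^2*r^4 - 6*h^2*r^3 + h*r^5 + h*r^4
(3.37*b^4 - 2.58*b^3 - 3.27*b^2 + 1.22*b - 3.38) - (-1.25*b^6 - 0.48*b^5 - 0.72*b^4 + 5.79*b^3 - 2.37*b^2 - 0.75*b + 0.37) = 1.25*b^6 + 0.48*b^5 + 4.09*b^4 - 8.37*b^3 - 0.9*b^2 + 1.97*b - 3.75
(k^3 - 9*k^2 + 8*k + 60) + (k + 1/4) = k^3 - 9*k^2 + 9*k + 241/4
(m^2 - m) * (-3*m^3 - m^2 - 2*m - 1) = -3*m^5 + 2*m^4 - m^3 + m^2 + m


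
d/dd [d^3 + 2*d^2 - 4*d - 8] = 3*d^2 + 4*d - 4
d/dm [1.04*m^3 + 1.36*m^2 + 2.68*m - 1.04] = 3.12*m^2 + 2.72*m + 2.68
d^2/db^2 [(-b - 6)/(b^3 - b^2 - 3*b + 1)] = 2*(-(b + 6)*(-3*b^2 + 2*b + 3)^2 + (3*b^2 - 2*b + (b + 6)*(3*b - 1) - 3)*(b^3 - b^2 - 3*b + 1))/(b^3 - b^2 - 3*b + 1)^3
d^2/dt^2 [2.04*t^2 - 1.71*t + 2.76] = 4.08000000000000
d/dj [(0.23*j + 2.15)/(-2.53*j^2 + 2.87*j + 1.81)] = (0.5819*j^2 + 10.879*j - 5.7542)/(6.4009*j^4 - 14.5222*j^3 - 0.9217*j^2 + 10.3894*j + 3.2761)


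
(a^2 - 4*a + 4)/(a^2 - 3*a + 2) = (a - 2)/(a - 1)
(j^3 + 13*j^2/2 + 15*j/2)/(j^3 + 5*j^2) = (j + 3/2)/j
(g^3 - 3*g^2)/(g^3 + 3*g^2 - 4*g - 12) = g^2*(g - 3)/(g^3 + 3*g^2 - 4*g - 12)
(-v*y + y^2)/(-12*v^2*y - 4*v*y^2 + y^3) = (v - y)/(12*v^2 + 4*v*y - y^2)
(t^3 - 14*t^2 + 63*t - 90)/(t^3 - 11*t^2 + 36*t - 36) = (t - 5)/(t - 2)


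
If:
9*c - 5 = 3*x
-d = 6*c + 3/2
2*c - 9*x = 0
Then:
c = 3/5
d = -51/10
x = 2/15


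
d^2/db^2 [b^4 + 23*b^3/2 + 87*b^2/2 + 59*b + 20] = 12*b^2 + 69*b + 87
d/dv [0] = 0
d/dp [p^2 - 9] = 2*p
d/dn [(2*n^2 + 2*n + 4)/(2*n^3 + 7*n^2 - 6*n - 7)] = 2*(-2*n^4 - 4*n^3 - 25*n^2 - 42*n + 5)/(4*n^6 + 28*n^5 + 25*n^4 - 112*n^3 - 62*n^2 + 84*n + 49)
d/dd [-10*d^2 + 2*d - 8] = 2 - 20*d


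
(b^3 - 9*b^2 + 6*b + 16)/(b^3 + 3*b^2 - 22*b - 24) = (b^2 - 10*b + 16)/(b^2 + 2*b - 24)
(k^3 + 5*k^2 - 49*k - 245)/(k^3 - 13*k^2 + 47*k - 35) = (k^2 + 12*k + 35)/(k^2 - 6*k + 5)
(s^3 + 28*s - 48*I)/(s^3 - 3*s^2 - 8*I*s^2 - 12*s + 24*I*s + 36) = (s^2 + 2*I*s + 24)/(s^2 + s*(-3 - 6*I) + 18*I)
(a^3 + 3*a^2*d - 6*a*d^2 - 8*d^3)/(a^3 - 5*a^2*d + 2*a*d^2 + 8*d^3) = (a + 4*d)/(a - 4*d)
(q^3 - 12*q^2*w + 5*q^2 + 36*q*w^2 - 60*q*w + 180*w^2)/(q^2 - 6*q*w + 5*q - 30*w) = q - 6*w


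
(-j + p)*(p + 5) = -j*p - 5*j + p^2 + 5*p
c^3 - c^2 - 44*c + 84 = (c - 6)*(c - 2)*(c + 7)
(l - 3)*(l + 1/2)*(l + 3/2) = l^3 - l^2 - 21*l/4 - 9/4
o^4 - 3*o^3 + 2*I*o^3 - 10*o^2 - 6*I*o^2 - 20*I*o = o*(o - 5)*(o + 2)*(o + 2*I)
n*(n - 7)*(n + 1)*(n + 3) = n^4 - 3*n^3 - 25*n^2 - 21*n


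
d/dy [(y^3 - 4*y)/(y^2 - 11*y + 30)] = (y^4 - 22*y^3 + 94*y^2 - 120)/(y^4 - 22*y^3 + 181*y^2 - 660*y + 900)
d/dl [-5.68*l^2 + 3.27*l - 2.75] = 3.27 - 11.36*l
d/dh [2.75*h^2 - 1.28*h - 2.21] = 5.5*h - 1.28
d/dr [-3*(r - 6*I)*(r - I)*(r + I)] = -9*r^2 + 36*I*r - 3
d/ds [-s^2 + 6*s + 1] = 6 - 2*s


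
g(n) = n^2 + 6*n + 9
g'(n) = 2*n + 6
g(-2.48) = 0.27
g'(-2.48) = 1.04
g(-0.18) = 7.95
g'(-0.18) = 5.64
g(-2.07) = 0.86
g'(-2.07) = 1.86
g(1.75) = 22.56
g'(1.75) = 9.50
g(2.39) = 29.05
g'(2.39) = 10.78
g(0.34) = 11.16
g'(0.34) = 6.68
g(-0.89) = 4.45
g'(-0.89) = 4.22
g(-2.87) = 0.02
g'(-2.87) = 0.26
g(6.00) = 81.00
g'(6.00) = 18.00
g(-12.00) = 81.00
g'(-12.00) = -18.00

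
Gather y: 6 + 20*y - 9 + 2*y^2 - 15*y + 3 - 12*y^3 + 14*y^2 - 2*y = -12*y^3 + 16*y^2 + 3*y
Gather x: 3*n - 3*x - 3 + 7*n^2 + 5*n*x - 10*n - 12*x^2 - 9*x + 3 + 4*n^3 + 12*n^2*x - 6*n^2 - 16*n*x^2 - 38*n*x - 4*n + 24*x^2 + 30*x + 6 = 4*n^3 + n^2 - 11*n + x^2*(12 - 16*n) + x*(12*n^2 - 33*n + 18) + 6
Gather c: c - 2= c - 2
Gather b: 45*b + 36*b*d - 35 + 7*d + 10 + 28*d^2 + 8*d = b*(36*d + 45) + 28*d^2 + 15*d - 25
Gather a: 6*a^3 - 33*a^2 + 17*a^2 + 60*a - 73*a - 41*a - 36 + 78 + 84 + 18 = 6*a^3 - 16*a^2 - 54*a + 144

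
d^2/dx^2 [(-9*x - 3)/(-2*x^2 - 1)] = 12*(6*x^3 + 6*x^2 - 9*x - 1)/(8*x^6 + 12*x^4 + 6*x^2 + 1)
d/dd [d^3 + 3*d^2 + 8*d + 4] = 3*d^2 + 6*d + 8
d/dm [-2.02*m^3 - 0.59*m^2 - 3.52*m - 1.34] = -6.06*m^2 - 1.18*m - 3.52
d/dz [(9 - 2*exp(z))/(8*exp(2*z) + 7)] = (16*exp(2*z) - 144*exp(z) - 14)*exp(z)/(64*exp(4*z) + 112*exp(2*z) + 49)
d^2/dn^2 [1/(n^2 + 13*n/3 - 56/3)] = 6*(-9*n^2 - 39*n + (6*n + 13)^2 + 168)/(3*n^2 + 13*n - 56)^3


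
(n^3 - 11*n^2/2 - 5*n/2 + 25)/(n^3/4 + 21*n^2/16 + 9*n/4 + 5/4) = 8*(2*n^2 - 15*n + 25)/(4*n^2 + 13*n + 10)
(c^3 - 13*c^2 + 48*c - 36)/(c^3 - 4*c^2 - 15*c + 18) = (c - 6)/(c + 3)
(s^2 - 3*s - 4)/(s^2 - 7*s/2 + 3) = 2*(s^2 - 3*s - 4)/(2*s^2 - 7*s + 6)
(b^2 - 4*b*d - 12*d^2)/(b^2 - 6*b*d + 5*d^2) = (b^2 - 4*b*d - 12*d^2)/(b^2 - 6*b*d + 5*d^2)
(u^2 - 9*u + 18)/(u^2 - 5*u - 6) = (u - 3)/(u + 1)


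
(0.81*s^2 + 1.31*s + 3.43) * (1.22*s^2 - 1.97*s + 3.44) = 0.9882*s^4 + 0.00249999999999995*s^3 + 4.3903*s^2 - 2.2507*s + 11.7992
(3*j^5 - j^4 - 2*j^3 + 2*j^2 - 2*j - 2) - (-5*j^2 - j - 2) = 3*j^5 - j^4 - 2*j^3 + 7*j^2 - j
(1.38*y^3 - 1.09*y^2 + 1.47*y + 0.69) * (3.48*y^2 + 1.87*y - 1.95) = 4.8024*y^5 - 1.2126*y^4 + 0.386299999999999*y^3 + 7.2756*y^2 - 1.5762*y - 1.3455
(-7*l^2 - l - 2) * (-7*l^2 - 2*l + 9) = 49*l^4 + 21*l^3 - 47*l^2 - 5*l - 18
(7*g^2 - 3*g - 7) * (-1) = -7*g^2 + 3*g + 7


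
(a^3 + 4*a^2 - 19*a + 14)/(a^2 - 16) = (a^3 + 4*a^2 - 19*a + 14)/(a^2 - 16)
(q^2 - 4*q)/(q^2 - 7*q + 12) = q/(q - 3)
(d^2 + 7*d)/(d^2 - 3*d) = (d + 7)/(d - 3)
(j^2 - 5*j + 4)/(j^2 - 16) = (j - 1)/(j + 4)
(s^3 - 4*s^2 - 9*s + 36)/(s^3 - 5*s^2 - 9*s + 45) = (s - 4)/(s - 5)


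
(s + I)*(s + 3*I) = s^2 + 4*I*s - 3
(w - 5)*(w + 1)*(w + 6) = w^3 + 2*w^2 - 29*w - 30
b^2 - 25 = (b - 5)*(b + 5)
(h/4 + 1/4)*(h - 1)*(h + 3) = h^3/4 + 3*h^2/4 - h/4 - 3/4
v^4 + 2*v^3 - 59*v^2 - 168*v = v*(v - 8)*(v + 3)*(v + 7)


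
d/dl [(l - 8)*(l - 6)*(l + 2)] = 3*l^2 - 24*l + 20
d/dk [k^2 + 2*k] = 2*k + 2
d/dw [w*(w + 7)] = 2*w + 7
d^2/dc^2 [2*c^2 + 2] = 4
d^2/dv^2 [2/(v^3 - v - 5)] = 4*(-3*v*(-v^3 + v + 5) - (3*v^2 - 1)^2)/(-v^3 + v + 5)^3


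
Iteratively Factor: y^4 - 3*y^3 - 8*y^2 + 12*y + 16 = (y - 4)*(y^3 + y^2 - 4*y - 4) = (y - 4)*(y - 2)*(y^2 + 3*y + 2) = (y - 4)*(y - 2)*(y + 1)*(y + 2)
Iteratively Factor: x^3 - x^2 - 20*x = (x - 5)*(x^2 + 4*x) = x*(x - 5)*(x + 4)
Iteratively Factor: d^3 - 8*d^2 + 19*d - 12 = (d - 3)*(d^2 - 5*d + 4) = (d - 3)*(d - 1)*(d - 4)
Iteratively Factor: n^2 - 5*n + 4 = (n - 4)*(n - 1)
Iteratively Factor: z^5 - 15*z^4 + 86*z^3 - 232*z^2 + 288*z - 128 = (z - 1)*(z^4 - 14*z^3 + 72*z^2 - 160*z + 128) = (z - 4)*(z - 1)*(z^3 - 10*z^2 + 32*z - 32) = (z - 4)*(z - 2)*(z - 1)*(z^2 - 8*z + 16) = (z - 4)^2*(z - 2)*(z - 1)*(z - 4)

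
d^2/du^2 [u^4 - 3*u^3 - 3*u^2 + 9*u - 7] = 12*u^2 - 18*u - 6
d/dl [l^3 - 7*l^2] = l*(3*l - 14)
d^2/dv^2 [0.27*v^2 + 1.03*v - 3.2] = 0.540000000000000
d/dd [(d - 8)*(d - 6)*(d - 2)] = 3*d^2 - 32*d + 76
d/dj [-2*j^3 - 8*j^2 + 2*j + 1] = -6*j^2 - 16*j + 2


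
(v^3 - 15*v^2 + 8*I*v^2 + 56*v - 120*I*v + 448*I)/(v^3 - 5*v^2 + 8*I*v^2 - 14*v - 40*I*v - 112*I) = (v - 8)/(v + 2)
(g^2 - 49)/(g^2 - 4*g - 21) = (g + 7)/(g + 3)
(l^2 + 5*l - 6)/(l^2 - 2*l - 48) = (l - 1)/(l - 8)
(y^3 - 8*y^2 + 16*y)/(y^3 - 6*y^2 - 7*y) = (-y^2 + 8*y - 16)/(-y^2 + 6*y + 7)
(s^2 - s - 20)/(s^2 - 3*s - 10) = (s + 4)/(s + 2)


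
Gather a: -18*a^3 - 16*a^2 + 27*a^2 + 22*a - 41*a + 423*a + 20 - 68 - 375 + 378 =-18*a^3 + 11*a^2 + 404*a - 45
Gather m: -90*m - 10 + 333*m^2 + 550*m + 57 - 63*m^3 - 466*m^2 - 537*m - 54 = -63*m^3 - 133*m^2 - 77*m - 7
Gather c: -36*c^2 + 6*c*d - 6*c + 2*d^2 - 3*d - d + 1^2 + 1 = -36*c^2 + c*(6*d - 6) + 2*d^2 - 4*d + 2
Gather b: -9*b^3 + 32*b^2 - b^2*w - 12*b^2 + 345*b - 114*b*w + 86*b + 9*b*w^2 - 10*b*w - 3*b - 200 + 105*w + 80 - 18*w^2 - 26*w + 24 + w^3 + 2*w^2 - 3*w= -9*b^3 + b^2*(20 - w) + b*(9*w^2 - 124*w + 428) + w^3 - 16*w^2 + 76*w - 96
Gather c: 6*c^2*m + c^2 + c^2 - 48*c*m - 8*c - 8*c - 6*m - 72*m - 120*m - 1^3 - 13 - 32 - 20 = c^2*(6*m + 2) + c*(-48*m - 16) - 198*m - 66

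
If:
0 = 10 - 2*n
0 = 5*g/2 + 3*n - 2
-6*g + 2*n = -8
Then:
No Solution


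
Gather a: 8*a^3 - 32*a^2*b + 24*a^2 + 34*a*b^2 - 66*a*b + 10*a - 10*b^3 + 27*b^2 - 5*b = 8*a^3 + a^2*(24 - 32*b) + a*(34*b^2 - 66*b + 10) - 10*b^3 + 27*b^2 - 5*b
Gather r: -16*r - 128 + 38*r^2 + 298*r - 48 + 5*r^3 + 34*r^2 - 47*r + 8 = 5*r^3 + 72*r^2 + 235*r - 168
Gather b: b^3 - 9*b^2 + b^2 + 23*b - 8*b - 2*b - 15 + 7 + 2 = b^3 - 8*b^2 + 13*b - 6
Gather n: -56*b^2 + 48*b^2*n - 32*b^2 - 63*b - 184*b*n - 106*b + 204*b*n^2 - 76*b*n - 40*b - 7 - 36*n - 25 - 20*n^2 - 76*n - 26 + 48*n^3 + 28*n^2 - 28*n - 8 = -88*b^2 - 209*b + 48*n^3 + n^2*(204*b + 8) + n*(48*b^2 - 260*b - 140) - 66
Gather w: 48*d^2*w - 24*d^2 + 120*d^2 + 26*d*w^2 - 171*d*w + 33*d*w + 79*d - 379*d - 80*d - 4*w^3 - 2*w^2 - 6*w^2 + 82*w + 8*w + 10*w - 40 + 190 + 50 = 96*d^2 - 380*d - 4*w^3 + w^2*(26*d - 8) + w*(48*d^2 - 138*d + 100) + 200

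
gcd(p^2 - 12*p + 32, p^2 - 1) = 1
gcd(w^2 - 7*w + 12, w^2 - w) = 1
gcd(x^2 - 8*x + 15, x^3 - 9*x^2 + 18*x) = x - 3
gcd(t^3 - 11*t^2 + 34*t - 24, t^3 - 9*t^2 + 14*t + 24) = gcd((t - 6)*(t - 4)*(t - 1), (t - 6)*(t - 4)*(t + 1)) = t^2 - 10*t + 24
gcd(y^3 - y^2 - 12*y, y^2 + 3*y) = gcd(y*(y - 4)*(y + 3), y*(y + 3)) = y^2 + 3*y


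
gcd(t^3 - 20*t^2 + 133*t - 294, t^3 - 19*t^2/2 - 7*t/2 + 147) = t^2 - 13*t + 42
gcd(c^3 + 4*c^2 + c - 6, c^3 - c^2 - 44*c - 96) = c + 3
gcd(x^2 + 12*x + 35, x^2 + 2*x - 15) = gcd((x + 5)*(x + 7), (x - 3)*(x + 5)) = x + 5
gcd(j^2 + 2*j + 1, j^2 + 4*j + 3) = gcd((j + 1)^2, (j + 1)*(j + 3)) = j + 1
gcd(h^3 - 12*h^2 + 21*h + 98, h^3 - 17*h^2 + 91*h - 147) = h^2 - 14*h + 49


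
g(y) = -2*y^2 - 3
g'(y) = -4*y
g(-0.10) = -3.02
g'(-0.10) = 0.40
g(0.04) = -3.00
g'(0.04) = -0.16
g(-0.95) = -4.80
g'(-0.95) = 3.80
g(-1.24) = -6.08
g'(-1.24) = 4.96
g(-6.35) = -83.64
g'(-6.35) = 25.40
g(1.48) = -7.38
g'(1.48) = -5.92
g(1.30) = -6.38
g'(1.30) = -5.20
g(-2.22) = -12.86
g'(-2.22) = 8.88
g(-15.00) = -453.00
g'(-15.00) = 60.00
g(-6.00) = -75.00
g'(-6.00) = 24.00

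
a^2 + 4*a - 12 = (a - 2)*(a + 6)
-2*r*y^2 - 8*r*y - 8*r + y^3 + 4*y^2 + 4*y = (-2*r + y)*(y + 2)^2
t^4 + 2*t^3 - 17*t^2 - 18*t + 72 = (t - 3)*(t - 2)*(t + 3)*(t + 4)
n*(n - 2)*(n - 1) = n^3 - 3*n^2 + 2*n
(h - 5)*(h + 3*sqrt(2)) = h^2 - 5*h + 3*sqrt(2)*h - 15*sqrt(2)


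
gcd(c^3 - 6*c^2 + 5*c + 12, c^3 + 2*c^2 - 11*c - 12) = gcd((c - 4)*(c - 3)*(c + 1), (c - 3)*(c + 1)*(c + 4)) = c^2 - 2*c - 3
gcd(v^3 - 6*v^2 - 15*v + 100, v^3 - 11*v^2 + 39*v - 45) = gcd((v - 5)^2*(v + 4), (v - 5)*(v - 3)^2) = v - 5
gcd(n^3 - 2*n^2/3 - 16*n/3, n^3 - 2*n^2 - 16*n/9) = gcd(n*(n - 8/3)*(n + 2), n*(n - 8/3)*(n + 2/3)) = n^2 - 8*n/3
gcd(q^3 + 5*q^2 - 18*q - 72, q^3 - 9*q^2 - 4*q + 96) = q^2 - q - 12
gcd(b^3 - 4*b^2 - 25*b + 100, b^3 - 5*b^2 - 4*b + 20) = b - 5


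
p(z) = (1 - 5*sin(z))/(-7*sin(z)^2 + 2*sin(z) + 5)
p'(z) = (1 - 5*sin(z))*(14*sin(z)*cos(z) - 2*cos(z))/(-7*sin(z)^2 + 2*sin(z) + 5)^2 - 5*cos(z)/(-7*sin(z)^2 + 2*sin(z) + 5) = (-35*sin(z)^2 + 14*sin(z) - 27)*cos(z)/((sin(z) - 1)^2*(7*sin(z) + 5)^2)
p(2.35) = -0.89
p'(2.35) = 2.95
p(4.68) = -1.50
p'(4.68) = 0.15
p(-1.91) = -1.84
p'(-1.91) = 2.45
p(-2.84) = 0.66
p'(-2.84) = 2.28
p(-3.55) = -0.21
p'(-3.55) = 1.12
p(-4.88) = -23.56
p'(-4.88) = -283.18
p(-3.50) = -0.16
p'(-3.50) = 1.06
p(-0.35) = 0.78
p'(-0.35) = -2.77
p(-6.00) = -0.08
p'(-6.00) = -0.99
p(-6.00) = -0.08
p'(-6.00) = -0.99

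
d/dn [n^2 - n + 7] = 2*n - 1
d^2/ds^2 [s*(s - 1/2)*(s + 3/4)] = 6*s + 1/2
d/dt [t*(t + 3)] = 2*t + 3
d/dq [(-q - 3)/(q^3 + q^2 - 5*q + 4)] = (-q^3 - q^2 + 5*q + (q + 3)*(3*q^2 + 2*q - 5) - 4)/(q^3 + q^2 - 5*q + 4)^2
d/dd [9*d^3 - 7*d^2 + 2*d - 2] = 27*d^2 - 14*d + 2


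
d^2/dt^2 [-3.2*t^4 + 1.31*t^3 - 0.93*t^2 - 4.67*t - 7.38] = -38.4*t^2 + 7.86*t - 1.86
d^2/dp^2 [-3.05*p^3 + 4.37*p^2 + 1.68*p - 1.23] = 8.74 - 18.3*p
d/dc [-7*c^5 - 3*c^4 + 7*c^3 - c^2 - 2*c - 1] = -35*c^4 - 12*c^3 + 21*c^2 - 2*c - 2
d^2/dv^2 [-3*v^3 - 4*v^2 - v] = -18*v - 8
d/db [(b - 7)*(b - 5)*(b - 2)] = 3*b^2 - 28*b + 59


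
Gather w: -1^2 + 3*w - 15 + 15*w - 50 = 18*w - 66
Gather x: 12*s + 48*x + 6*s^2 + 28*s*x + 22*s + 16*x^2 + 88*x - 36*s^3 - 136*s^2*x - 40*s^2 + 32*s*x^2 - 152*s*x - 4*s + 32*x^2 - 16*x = -36*s^3 - 34*s^2 + 30*s + x^2*(32*s + 48) + x*(-136*s^2 - 124*s + 120)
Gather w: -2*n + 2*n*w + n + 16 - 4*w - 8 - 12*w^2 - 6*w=-n - 12*w^2 + w*(2*n - 10) + 8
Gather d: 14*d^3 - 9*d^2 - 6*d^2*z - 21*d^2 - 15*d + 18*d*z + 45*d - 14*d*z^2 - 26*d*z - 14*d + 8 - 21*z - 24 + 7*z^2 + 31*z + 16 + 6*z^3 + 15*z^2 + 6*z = 14*d^3 + d^2*(-6*z - 30) + d*(-14*z^2 - 8*z + 16) + 6*z^3 + 22*z^2 + 16*z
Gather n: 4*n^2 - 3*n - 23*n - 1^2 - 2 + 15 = 4*n^2 - 26*n + 12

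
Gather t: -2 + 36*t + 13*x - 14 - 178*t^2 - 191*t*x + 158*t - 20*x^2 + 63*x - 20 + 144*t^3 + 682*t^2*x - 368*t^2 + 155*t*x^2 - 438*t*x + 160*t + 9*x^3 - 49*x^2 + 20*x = 144*t^3 + t^2*(682*x - 546) + t*(155*x^2 - 629*x + 354) + 9*x^3 - 69*x^2 + 96*x - 36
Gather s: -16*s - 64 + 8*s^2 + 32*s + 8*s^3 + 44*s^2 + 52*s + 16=8*s^3 + 52*s^2 + 68*s - 48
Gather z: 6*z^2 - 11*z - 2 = 6*z^2 - 11*z - 2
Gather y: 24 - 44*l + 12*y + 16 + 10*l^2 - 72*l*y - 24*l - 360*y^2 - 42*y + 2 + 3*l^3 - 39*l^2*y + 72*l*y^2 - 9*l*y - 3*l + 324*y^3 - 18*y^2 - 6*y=3*l^3 + 10*l^2 - 71*l + 324*y^3 + y^2*(72*l - 378) + y*(-39*l^2 - 81*l - 36) + 42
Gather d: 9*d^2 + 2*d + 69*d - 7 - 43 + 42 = 9*d^2 + 71*d - 8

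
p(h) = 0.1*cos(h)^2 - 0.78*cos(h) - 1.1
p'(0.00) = 0.00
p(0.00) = -1.78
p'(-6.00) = 0.16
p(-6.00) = -1.76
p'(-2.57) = -0.51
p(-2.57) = -0.37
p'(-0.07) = -0.04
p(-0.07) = -1.78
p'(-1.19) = -0.66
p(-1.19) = -1.38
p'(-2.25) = -0.70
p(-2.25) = -0.57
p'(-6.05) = 0.14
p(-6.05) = -1.76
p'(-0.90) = -0.51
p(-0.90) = -1.55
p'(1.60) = 0.79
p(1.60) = -1.08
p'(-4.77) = 0.77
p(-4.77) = -1.14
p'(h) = -0.2*sin(h)*cos(h) + 0.78*sin(h)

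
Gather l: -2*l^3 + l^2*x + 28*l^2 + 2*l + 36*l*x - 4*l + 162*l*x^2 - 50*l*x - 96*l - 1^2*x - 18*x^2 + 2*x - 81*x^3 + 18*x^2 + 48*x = -2*l^3 + l^2*(x + 28) + l*(162*x^2 - 14*x - 98) - 81*x^3 + 49*x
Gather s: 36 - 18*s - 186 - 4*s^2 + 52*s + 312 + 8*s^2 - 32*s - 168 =4*s^2 + 2*s - 6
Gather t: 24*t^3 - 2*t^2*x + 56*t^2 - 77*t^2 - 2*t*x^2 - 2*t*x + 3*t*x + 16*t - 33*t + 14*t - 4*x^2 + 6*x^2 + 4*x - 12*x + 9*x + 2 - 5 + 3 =24*t^3 + t^2*(-2*x - 21) + t*(-2*x^2 + x - 3) + 2*x^2 + x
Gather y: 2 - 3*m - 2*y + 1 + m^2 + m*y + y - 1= m^2 - 3*m + y*(m - 1) + 2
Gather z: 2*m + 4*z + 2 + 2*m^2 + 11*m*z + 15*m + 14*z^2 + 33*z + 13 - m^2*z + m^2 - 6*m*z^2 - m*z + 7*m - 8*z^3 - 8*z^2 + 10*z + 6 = 3*m^2 + 24*m - 8*z^3 + z^2*(6 - 6*m) + z*(-m^2 + 10*m + 47) + 21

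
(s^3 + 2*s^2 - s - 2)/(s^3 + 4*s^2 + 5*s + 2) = (s - 1)/(s + 1)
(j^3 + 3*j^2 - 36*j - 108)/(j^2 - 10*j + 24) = (j^2 + 9*j + 18)/(j - 4)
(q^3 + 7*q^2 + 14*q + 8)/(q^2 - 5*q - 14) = (q^2 + 5*q + 4)/(q - 7)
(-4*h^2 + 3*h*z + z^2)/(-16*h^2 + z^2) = (-h + z)/(-4*h + z)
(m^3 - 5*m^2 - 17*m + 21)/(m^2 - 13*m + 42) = (m^2 + 2*m - 3)/(m - 6)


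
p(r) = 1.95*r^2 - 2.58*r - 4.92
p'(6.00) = 20.82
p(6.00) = 49.80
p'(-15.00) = -61.08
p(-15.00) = 472.53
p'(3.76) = 12.08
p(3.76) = 12.95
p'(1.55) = 3.46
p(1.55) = -4.23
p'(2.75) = 8.14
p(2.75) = 2.73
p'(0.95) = 1.12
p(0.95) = -5.61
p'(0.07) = -2.31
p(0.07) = -5.09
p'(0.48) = -0.71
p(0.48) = -5.71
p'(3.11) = 9.55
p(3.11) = 5.92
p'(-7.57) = -32.10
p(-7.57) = 126.36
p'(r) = 3.9*r - 2.58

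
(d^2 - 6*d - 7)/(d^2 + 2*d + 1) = (d - 7)/(d + 1)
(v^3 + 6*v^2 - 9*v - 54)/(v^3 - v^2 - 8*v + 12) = (v^2 + 3*v - 18)/(v^2 - 4*v + 4)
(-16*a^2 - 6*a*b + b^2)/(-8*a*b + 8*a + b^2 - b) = (2*a + b)/(b - 1)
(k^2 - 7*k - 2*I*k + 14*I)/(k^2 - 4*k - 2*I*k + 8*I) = (k - 7)/(k - 4)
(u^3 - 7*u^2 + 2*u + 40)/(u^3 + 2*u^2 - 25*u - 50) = (u - 4)/(u + 5)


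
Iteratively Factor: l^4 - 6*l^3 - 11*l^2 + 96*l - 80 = (l - 1)*(l^3 - 5*l^2 - 16*l + 80) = (l - 4)*(l - 1)*(l^2 - l - 20) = (l - 5)*(l - 4)*(l - 1)*(l + 4)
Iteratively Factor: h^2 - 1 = (h + 1)*(h - 1)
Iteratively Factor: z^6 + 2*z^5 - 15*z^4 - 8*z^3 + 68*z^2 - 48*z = (z - 2)*(z^5 + 4*z^4 - 7*z^3 - 22*z^2 + 24*z) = (z - 2)*(z + 4)*(z^4 - 7*z^2 + 6*z) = z*(z - 2)*(z + 4)*(z^3 - 7*z + 6) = z*(z - 2)*(z + 3)*(z + 4)*(z^2 - 3*z + 2) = z*(z - 2)^2*(z + 3)*(z + 4)*(z - 1)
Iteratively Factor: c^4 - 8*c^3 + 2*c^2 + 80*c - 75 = (c + 3)*(c^3 - 11*c^2 + 35*c - 25) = (c - 5)*(c + 3)*(c^2 - 6*c + 5) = (c - 5)*(c - 1)*(c + 3)*(c - 5)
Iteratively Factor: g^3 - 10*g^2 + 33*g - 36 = (g - 4)*(g^2 - 6*g + 9) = (g - 4)*(g - 3)*(g - 3)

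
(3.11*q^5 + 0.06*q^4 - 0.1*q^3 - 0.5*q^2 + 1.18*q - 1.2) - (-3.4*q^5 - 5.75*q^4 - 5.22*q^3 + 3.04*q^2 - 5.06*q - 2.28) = 6.51*q^5 + 5.81*q^4 + 5.12*q^3 - 3.54*q^2 + 6.24*q + 1.08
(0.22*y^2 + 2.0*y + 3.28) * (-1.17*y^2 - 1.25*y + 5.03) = -0.2574*y^4 - 2.615*y^3 - 5.231*y^2 + 5.96*y + 16.4984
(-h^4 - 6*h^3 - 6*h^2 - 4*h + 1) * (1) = -h^4 - 6*h^3 - 6*h^2 - 4*h + 1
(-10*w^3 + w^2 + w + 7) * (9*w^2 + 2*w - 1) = -90*w^5 - 11*w^4 + 21*w^3 + 64*w^2 + 13*w - 7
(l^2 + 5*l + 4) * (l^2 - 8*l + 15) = l^4 - 3*l^3 - 21*l^2 + 43*l + 60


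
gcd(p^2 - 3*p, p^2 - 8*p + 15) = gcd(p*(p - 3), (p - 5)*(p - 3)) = p - 3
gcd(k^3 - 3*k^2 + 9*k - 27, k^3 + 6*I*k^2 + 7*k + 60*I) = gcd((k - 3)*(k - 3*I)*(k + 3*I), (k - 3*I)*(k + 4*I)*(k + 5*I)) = k - 3*I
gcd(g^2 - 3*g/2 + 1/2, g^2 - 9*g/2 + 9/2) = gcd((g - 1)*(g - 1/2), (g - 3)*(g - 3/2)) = 1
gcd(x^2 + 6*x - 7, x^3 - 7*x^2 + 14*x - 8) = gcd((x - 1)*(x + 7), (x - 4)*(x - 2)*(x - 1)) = x - 1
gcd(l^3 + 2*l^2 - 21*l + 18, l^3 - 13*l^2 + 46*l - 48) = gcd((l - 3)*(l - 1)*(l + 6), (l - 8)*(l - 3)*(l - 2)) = l - 3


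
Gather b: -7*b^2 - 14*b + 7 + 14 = -7*b^2 - 14*b + 21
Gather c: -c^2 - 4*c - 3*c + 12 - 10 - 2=-c^2 - 7*c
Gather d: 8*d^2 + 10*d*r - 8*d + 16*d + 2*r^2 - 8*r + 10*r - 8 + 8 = 8*d^2 + d*(10*r + 8) + 2*r^2 + 2*r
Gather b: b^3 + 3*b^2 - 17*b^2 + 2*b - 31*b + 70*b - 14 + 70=b^3 - 14*b^2 + 41*b + 56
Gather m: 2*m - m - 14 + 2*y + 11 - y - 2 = m + y - 5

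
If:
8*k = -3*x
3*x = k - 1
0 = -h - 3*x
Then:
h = 8/9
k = 1/9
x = -8/27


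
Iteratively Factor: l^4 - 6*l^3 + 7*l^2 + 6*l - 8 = (l + 1)*(l^3 - 7*l^2 + 14*l - 8) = (l - 2)*(l + 1)*(l^2 - 5*l + 4) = (l - 2)*(l - 1)*(l + 1)*(l - 4)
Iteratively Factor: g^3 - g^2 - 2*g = (g + 1)*(g^2 - 2*g) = g*(g + 1)*(g - 2)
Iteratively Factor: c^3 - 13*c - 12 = (c - 4)*(c^2 + 4*c + 3) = (c - 4)*(c + 3)*(c + 1)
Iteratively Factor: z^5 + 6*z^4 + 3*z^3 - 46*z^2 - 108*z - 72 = (z + 2)*(z^4 + 4*z^3 - 5*z^2 - 36*z - 36) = (z + 2)*(z + 3)*(z^3 + z^2 - 8*z - 12) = (z + 2)^2*(z + 3)*(z^2 - z - 6) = (z - 3)*(z + 2)^2*(z + 3)*(z + 2)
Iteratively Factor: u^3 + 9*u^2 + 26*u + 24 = (u + 4)*(u^2 + 5*u + 6) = (u + 3)*(u + 4)*(u + 2)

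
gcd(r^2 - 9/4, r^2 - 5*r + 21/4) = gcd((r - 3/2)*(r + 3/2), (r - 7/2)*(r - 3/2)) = r - 3/2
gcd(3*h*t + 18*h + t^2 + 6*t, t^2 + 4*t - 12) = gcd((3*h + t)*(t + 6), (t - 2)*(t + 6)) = t + 6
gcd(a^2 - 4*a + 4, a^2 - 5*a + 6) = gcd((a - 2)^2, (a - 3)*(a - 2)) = a - 2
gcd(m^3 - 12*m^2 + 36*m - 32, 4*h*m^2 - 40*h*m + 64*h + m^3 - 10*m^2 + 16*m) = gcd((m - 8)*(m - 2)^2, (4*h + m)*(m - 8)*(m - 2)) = m^2 - 10*m + 16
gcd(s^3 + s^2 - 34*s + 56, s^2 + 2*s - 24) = s - 4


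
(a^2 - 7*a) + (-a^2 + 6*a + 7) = 7 - a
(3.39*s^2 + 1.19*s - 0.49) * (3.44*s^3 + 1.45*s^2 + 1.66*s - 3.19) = 11.6616*s^5 + 9.0091*s^4 + 5.6673*s^3 - 9.5492*s^2 - 4.6095*s + 1.5631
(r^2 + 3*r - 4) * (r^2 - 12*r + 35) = r^4 - 9*r^3 - 5*r^2 + 153*r - 140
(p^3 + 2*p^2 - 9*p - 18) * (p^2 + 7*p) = p^5 + 9*p^4 + 5*p^3 - 81*p^2 - 126*p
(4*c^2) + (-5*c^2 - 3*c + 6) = -c^2 - 3*c + 6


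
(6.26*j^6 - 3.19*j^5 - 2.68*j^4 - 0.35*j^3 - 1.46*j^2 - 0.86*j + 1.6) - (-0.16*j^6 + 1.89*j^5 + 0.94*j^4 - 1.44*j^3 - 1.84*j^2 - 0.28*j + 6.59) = 6.42*j^6 - 5.08*j^5 - 3.62*j^4 + 1.09*j^3 + 0.38*j^2 - 0.58*j - 4.99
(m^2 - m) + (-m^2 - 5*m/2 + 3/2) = 3/2 - 7*m/2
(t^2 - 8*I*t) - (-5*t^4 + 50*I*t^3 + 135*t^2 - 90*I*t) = 5*t^4 - 50*I*t^3 - 134*t^2 + 82*I*t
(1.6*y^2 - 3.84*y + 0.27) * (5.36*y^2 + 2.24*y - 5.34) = 8.576*y^4 - 16.9984*y^3 - 15.6984*y^2 + 21.1104*y - 1.4418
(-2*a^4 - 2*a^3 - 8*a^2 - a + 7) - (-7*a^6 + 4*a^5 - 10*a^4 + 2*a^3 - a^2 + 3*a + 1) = 7*a^6 - 4*a^5 + 8*a^4 - 4*a^3 - 7*a^2 - 4*a + 6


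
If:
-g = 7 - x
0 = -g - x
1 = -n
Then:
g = -7/2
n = -1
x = 7/2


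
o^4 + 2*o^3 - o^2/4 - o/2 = o*(o - 1/2)*(o + 1/2)*(o + 2)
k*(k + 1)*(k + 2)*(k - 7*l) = k^4 - 7*k^3*l + 3*k^3 - 21*k^2*l + 2*k^2 - 14*k*l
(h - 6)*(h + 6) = h^2 - 36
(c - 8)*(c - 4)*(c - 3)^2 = c^4 - 18*c^3 + 113*c^2 - 300*c + 288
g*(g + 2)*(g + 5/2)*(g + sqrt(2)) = g^4 + sqrt(2)*g^3 + 9*g^3/2 + 5*g^2 + 9*sqrt(2)*g^2/2 + 5*sqrt(2)*g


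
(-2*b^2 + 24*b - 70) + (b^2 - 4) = -b^2 + 24*b - 74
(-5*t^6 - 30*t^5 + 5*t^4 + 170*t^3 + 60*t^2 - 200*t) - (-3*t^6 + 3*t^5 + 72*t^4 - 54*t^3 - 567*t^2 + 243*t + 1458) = -2*t^6 - 33*t^5 - 67*t^4 + 224*t^3 + 627*t^2 - 443*t - 1458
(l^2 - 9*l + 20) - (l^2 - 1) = 21 - 9*l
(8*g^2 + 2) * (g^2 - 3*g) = 8*g^4 - 24*g^3 + 2*g^2 - 6*g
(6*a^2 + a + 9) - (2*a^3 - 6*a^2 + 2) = -2*a^3 + 12*a^2 + a + 7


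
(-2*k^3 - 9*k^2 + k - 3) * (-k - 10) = 2*k^4 + 29*k^3 + 89*k^2 - 7*k + 30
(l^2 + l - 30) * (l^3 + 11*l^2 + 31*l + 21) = l^5 + 12*l^4 + 12*l^3 - 278*l^2 - 909*l - 630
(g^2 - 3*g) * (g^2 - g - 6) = g^4 - 4*g^3 - 3*g^2 + 18*g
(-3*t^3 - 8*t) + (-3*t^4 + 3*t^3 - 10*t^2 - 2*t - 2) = -3*t^4 - 10*t^2 - 10*t - 2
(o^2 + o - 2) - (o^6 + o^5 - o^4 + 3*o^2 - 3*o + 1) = -o^6 - o^5 + o^4 - 2*o^2 + 4*o - 3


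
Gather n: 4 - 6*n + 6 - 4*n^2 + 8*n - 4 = -4*n^2 + 2*n + 6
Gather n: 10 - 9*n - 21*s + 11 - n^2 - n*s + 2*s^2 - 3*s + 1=-n^2 + n*(-s - 9) + 2*s^2 - 24*s + 22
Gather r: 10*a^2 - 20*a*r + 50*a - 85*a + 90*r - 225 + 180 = 10*a^2 - 35*a + r*(90 - 20*a) - 45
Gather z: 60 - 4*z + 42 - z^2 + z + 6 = -z^2 - 3*z + 108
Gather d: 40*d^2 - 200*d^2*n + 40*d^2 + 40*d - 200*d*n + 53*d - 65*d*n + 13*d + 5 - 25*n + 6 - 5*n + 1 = d^2*(80 - 200*n) + d*(106 - 265*n) - 30*n + 12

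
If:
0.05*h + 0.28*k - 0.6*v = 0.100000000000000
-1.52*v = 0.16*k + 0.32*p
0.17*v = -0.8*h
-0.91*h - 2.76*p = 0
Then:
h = 0.01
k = 0.29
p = -0.00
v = -0.03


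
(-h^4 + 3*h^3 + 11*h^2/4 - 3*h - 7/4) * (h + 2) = -h^5 + h^4 + 35*h^3/4 + 5*h^2/2 - 31*h/4 - 7/2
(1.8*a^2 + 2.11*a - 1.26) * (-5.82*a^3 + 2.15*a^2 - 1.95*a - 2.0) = -10.476*a^5 - 8.4102*a^4 + 8.3597*a^3 - 10.4235*a^2 - 1.763*a + 2.52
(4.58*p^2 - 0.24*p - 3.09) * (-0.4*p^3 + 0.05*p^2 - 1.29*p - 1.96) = -1.832*p^5 + 0.325*p^4 - 4.6842*p^3 - 8.8217*p^2 + 4.4565*p + 6.0564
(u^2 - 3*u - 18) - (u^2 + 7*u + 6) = -10*u - 24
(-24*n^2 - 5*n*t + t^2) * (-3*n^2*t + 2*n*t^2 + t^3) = 72*n^4*t - 33*n^3*t^2 - 37*n^2*t^3 - 3*n*t^4 + t^5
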